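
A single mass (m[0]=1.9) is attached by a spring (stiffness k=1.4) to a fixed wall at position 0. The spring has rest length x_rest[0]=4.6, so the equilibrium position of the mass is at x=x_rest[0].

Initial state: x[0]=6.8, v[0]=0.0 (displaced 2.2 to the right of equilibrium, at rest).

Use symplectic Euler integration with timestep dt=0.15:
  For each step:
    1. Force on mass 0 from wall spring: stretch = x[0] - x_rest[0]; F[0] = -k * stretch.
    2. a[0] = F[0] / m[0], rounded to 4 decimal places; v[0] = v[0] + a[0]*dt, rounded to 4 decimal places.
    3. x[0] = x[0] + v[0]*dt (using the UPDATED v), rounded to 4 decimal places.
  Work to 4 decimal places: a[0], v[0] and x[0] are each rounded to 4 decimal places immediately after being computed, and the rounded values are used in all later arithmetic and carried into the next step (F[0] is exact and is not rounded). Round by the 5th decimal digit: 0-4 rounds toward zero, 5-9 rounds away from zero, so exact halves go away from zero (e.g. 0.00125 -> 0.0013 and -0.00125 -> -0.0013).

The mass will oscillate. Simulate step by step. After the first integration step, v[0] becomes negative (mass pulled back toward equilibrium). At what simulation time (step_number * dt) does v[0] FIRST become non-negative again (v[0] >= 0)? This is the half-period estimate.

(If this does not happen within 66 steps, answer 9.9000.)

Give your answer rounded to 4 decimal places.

Answer: 3.7500

Derivation:
Step 0: x=[6.8000] v=[0.0000]
Step 1: x=[6.7635] v=[-0.2432]
Step 2: x=[6.6912] v=[-0.4823]
Step 3: x=[6.5842] v=[-0.7134]
Step 4: x=[6.4443] v=[-0.9327]
Step 5: x=[6.2738] v=[-1.1366]
Step 6: x=[6.0756] v=[-1.3216]
Step 7: x=[5.8529] v=[-1.4847]
Step 8: x=[5.6094] v=[-1.6232]
Step 9: x=[5.3492] v=[-1.7348]
Step 10: x=[5.0766] v=[-1.8176]
Step 11: x=[4.7961] v=[-1.8703]
Step 12: x=[4.5123] v=[-1.8920]
Step 13: x=[4.2300] v=[-1.8823]
Step 14: x=[3.9538] v=[-1.8414]
Step 15: x=[3.6883] v=[-1.7700]
Step 16: x=[3.4379] v=[-1.6692]
Step 17: x=[3.2068] v=[-1.5408]
Step 18: x=[2.9988] v=[-1.3868]
Step 19: x=[2.8173] v=[-1.2098]
Step 20: x=[2.6654] v=[-1.0128]
Step 21: x=[2.5456] v=[-0.7990]
Step 22: x=[2.4598] v=[-0.5719]
Step 23: x=[2.4095] v=[-0.3354]
Step 24: x=[2.3955] v=[-0.0933]
Step 25: x=[2.4181] v=[0.1504]
First v>=0 after going negative at step 25, time=3.7500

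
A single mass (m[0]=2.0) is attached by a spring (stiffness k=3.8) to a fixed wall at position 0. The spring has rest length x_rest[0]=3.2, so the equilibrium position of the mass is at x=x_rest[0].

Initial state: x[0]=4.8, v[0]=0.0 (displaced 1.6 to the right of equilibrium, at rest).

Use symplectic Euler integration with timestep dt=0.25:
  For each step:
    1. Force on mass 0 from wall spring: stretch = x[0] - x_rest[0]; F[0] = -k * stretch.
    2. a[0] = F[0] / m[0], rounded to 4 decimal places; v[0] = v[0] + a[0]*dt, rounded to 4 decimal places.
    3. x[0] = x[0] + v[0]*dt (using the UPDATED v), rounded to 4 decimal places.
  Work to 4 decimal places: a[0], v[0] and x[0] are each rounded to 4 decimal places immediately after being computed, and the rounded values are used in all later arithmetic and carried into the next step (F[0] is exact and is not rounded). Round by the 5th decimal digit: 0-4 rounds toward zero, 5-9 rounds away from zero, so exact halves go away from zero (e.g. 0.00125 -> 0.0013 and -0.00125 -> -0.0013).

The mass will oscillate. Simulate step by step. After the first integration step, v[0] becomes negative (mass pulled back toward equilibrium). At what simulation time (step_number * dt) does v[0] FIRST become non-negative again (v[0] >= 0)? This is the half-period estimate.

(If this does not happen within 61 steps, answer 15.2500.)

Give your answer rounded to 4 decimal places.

Answer: 2.5000

Derivation:
Step 0: x=[4.8000] v=[0.0000]
Step 1: x=[4.6100] v=[-0.7600]
Step 2: x=[4.2526] v=[-1.4298]
Step 3: x=[3.7702] v=[-1.9298]
Step 4: x=[3.2200] v=[-2.2007]
Step 5: x=[2.6675] v=[-2.2102]
Step 6: x=[2.1782] v=[-1.9573]
Step 7: x=[1.8102] v=[-1.4720]
Step 8: x=[1.6072] v=[-0.8119]
Step 9: x=[1.5934] v=[-0.0553]
Step 10: x=[1.7704] v=[0.7078]
First v>=0 after going negative at step 10, time=2.5000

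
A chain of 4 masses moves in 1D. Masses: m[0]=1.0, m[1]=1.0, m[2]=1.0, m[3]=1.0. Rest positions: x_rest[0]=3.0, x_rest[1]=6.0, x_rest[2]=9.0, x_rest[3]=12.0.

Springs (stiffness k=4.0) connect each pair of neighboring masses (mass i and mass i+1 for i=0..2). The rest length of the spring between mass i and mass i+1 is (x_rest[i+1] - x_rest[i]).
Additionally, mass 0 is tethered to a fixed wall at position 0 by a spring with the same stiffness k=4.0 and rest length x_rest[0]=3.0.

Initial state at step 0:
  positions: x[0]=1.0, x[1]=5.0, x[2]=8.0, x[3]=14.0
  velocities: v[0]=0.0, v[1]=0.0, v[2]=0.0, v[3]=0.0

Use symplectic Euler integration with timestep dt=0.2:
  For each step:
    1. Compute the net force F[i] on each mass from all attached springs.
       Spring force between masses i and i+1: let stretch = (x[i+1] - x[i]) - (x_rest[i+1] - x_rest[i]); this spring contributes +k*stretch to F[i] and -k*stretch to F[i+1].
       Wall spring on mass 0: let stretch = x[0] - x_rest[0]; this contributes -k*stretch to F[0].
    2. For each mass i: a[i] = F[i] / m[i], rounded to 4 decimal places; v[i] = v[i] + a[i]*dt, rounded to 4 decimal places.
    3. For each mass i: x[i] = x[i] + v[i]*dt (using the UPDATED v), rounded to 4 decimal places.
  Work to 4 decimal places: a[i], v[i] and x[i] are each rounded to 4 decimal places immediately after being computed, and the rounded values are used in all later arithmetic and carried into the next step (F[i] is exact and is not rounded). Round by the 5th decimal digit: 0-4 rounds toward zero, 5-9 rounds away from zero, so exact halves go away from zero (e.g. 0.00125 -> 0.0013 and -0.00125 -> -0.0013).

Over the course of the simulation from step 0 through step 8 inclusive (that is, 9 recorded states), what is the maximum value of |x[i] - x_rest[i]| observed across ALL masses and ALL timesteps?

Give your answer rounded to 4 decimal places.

Step 0: x=[1.0000 5.0000 8.0000 14.0000] v=[0.0000 0.0000 0.0000 0.0000]
Step 1: x=[1.4800 4.8400 8.4800 13.5200] v=[2.4000 -0.8000 2.4000 -2.4000]
Step 2: x=[2.2608 4.7248 9.1840 12.7136] v=[3.9040 -0.5760 3.5200 -4.0320]
Step 3: x=[3.0741 4.9288 9.7393 11.8225] v=[4.0666 1.0202 2.7763 -4.4557]
Step 4: x=[3.6923 5.6058 9.8582 11.0780] v=[3.0911 3.3848 0.5945 -3.7223]
Step 5: x=[4.0259 6.6570 9.4919 10.6184] v=[1.6681 5.2559 -1.8316 -2.2981]
Step 6: x=[4.1364 7.7408 8.8522 10.4585] v=[0.5523 5.4189 -3.1983 -0.7993]
Step 7: x=[4.1617 8.4257 8.2917 10.5216] v=[0.1267 3.4245 -2.8024 0.3157]
Step 8: x=[4.2034 8.4069 8.1094 10.7080] v=[0.2085 -0.0939 -0.9113 0.9318]
Max displacement = 2.4257

Answer: 2.4257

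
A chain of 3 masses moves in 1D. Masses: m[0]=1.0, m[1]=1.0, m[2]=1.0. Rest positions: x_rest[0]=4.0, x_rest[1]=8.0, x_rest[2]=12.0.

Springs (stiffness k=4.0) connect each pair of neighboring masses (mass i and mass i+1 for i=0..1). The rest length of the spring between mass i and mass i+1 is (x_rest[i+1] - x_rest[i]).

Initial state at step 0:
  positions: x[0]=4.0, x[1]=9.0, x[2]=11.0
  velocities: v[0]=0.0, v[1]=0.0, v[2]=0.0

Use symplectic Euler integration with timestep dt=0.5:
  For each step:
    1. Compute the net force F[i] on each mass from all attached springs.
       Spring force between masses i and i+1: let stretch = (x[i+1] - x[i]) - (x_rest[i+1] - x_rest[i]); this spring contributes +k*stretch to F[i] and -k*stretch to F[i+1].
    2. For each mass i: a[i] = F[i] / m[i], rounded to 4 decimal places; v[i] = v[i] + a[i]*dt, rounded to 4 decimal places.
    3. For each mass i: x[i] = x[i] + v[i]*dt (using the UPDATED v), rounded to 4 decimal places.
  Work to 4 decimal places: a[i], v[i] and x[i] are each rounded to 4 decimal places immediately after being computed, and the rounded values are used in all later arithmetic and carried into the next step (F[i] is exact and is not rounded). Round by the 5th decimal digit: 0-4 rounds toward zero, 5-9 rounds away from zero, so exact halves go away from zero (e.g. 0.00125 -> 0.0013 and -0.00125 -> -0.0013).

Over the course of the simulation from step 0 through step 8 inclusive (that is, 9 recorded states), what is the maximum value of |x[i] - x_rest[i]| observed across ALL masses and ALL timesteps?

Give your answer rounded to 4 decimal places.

Step 0: x=[4.0000 9.0000 11.0000] v=[0.0000 0.0000 0.0000]
Step 1: x=[5.0000 6.0000 13.0000] v=[2.0000 -6.0000 4.0000]
Step 2: x=[3.0000 9.0000 12.0000] v=[-4.0000 6.0000 -2.0000]
Step 3: x=[3.0000 9.0000 12.0000] v=[0.0000 0.0000 0.0000]
Step 4: x=[5.0000 6.0000 13.0000] v=[4.0000 -6.0000 2.0000]
Step 5: x=[4.0000 9.0000 11.0000] v=[-2.0000 6.0000 -4.0000]
Step 6: x=[4.0000 9.0000 11.0000] v=[0.0000 0.0000 0.0000]
Step 7: x=[5.0000 6.0000 13.0000] v=[2.0000 -6.0000 4.0000]
Step 8: x=[3.0000 9.0000 12.0000] v=[-4.0000 6.0000 -2.0000]
Max displacement = 2.0000

Answer: 2.0000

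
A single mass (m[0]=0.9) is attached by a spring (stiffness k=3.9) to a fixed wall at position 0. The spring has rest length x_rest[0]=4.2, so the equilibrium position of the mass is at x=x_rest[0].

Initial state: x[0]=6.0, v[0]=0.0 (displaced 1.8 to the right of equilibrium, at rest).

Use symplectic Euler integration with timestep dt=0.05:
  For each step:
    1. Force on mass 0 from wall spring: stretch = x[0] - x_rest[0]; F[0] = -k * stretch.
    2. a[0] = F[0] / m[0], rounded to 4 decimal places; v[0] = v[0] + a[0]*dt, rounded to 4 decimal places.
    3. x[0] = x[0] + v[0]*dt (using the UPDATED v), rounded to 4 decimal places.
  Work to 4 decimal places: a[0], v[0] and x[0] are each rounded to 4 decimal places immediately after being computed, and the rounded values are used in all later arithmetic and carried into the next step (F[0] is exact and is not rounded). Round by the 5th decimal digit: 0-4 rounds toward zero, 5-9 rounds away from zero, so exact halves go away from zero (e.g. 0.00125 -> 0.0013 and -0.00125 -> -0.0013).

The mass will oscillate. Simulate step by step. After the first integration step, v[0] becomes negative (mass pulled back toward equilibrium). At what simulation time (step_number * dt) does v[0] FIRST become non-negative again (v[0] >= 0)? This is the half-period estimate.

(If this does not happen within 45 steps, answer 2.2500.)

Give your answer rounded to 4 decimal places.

Answer: 1.5500

Derivation:
Step 0: x=[6.0000] v=[0.0000]
Step 1: x=[5.9805] v=[-0.3900]
Step 2: x=[5.9417] v=[-0.7758]
Step 3: x=[5.8840] v=[-1.1532]
Step 4: x=[5.8081] v=[-1.5181]
Step 5: x=[5.7148] v=[-1.8665]
Step 6: x=[5.6051] v=[-2.1947]
Step 7: x=[5.4801] v=[-2.4991]
Step 8: x=[5.3413] v=[-2.7765]
Step 9: x=[5.1901] v=[-3.0238]
Step 10: x=[5.0282] v=[-3.2383]
Step 11: x=[4.8573] v=[-3.4177]
Step 12: x=[4.6793] v=[-3.5601]
Step 13: x=[4.4961] v=[-3.6640]
Step 14: x=[4.3097] v=[-3.7282]
Step 15: x=[4.1221] v=[-3.7520]
Step 16: x=[3.9353] v=[-3.7351]
Step 17: x=[3.7514] v=[-3.6778]
Step 18: x=[3.5724] v=[-3.5806]
Step 19: x=[3.4002] v=[-3.4446]
Step 20: x=[3.2366] v=[-3.2713]
Step 21: x=[3.0835] v=[-3.0626]
Step 22: x=[2.9425] v=[-2.8207]
Step 23: x=[2.8151] v=[-2.5482]
Step 24: x=[2.7027] v=[-2.2481]
Step 25: x=[2.6065] v=[-1.9237]
Step 26: x=[2.5276] v=[-1.5784]
Step 27: x=[2.4668] v=[-1.2160]
Step 28: x=[2.4248] v=[-0.8405]
Step 29: x=[2.4020] v=[-0.4559]
Step 30: x=[2.3987] v=[-0.0663]
Step 31: x=[2.4149] v=[0.3240]
First v>=0 after going negative at step 31, time=1.5500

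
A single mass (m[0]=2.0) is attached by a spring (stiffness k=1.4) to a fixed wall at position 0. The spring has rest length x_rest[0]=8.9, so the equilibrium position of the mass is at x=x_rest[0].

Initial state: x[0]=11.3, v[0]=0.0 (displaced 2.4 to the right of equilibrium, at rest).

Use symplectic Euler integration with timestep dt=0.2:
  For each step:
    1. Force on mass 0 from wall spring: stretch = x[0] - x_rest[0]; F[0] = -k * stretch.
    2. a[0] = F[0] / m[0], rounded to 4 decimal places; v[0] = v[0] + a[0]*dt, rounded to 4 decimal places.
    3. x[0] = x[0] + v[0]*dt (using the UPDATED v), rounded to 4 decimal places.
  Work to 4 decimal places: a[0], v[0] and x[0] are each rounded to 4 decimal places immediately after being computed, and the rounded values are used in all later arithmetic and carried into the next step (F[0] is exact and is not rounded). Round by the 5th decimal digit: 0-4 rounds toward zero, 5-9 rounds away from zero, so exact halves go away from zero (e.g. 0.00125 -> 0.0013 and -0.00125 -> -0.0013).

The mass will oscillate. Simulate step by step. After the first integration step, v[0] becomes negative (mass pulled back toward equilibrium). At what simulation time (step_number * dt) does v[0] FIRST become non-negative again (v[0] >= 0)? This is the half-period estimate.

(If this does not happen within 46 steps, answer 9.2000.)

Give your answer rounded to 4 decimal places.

Answer: 3.8000

Derivation:
Step 0: x=[11.3000] v=[0.0000]
Step 1: x=[11.2328] v=[-0.3360]
Step 2: x=[11.1003] v=[-0.6626]
Step 3: x=[10.9062] v=[-0.9706]
Step 4: x=[10.6559] v=[-1.2515]
Step 5: x=[10.3564] v=[-1.4973]
Step 6: x=[10.0162] v=[-1.7012]
Step 7: x=[9.6447] v=[-1.8575]
Step 8: x=[9.2523] v=[-1.9618]
Step 9: x=[8.8501] v=[-2.0111]
Step 10: x=[8.4493] v=[-2.0041]
Step 11: x=[8.0611] v=[-1.9410]
Step 12: x=[7.6964] v=[-1.8236]
Step 13: x=[7.3654] v=[-1.6551]
Step 14: x=[7.0773] v=[-1.4403]
Step 15: x=[6.8403] v=[-1.1851]
Step 16: x=[6.6610] v=[-0.8967]
Step 17: x=[6.5444] v=[-0.5832]
Step 18: x=[6.4937] v=[-0.2534]
Step 19: x=[6.5104] v=[0.0835]
First v>=0 after going negative at step 19, time=3.8000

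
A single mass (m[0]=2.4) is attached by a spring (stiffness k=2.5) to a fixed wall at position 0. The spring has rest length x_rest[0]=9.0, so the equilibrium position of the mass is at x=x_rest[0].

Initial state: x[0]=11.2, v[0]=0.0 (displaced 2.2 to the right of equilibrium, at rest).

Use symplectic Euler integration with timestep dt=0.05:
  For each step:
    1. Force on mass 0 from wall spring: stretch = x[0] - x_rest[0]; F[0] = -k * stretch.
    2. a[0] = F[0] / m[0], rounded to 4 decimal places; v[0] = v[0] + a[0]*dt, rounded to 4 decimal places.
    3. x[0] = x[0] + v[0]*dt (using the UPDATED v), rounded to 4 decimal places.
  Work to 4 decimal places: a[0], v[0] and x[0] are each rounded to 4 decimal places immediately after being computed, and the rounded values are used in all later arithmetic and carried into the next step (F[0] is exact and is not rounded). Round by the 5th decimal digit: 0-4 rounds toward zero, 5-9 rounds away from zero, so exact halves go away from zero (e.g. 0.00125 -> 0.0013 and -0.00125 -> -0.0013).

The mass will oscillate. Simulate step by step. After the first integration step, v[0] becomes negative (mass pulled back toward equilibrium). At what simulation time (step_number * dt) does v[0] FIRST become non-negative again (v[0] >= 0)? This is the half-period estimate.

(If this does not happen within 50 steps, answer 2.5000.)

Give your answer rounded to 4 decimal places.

Step 0: x=[11.2000] v=[0.0000]
Step 1: x=[11.1943] v=[-0.1146]
Step 2: x=[11.1829] v=[-0.2289]
Step 3: x=[11.1658] v=[-0.3426]
Step 4: x=[11.1430] v=[-0.4554]
Step 5: x=[11.1147] v=[-0.5670]
Step 6: x=[11.0808] v=[-0.6771]
Step 7: x=[11.0415] v=[-0.7855]
Step 8: x=[10.9969] v=[-0.8918]
Step 9: x=[10.9471] v=[-0.9958]
Step 10: x=[10.8922] v=[-1.0972]
Step 11: x=[10.8324] v=[-1.1958]
Step 12: x=[10.7678] v=[-1.2912]
Step 13: x=[10.6986] v=[-1.3833]
Step 14: x=[10.6250] v=[-1.4718]
Step 15: x=[10.5472] v=[-1.5564]
Step 16: x=[10.4654] v=[-1.6370]
Step 17: x=[10.3797] v=[-1.7133]
Step 18: x=[10.2904] v=[-1.7852]
Step 19: x=[10.1978] v=[-1.8524]
Step 20: x=[10.1021] v=[-1.9148]
Step 21: x=[10.0035] v=[-1.9722]
Step 22: x=[9.9023] v=[-2.0245]
Step 23: x=[9.7987] v=[-2.0715]
Step 24: x=[9.6930] v=[-2.1131]
Step 25: x=[9.5855] v=[-2.1492]
Step 26: x=[9.4765] v=[-2.1797]
Step 27: x=[9.3663] v=[-2.2045]
Step 28: x=[9.2551] v=[-2.2236]
Step 29: x=[9.1433] v=[-2.2369]
Step 30: x=[9.0311] v=[-2.2444]
Step 31: x=[8.9188] v=[-2.2460]
Step 32: x=[8.8067] v=[-2.2418]
Step 33: x=[8.6951] v=[-2.2317]
Step 34: x=[8.5843] v=[-2.2158]
Step 35: x=[8.4746] v=[-2.1942]
Step 36: x=[8.3663] v=[-2.1668]
Step 37: x=[8.2596] v=[-2.1338]
Step 38: x=[8.1548] v=[-2.0952]
Step 39: x=[8.0522] v=[-2.0512]
Step 40: x=[7.9521] v=[-2.0018]
Step 41: x=[7.8547] v=[-1.9472]
Step 42: x=[7.7603] v=[-1.8876]
Step 43: x=[7.6692] v=[-1.8230]
Step 44: x=[7.5815] v=[-1.7537]
Step 45: x=[7.4975] v=[-1.6798]
Step 46: x=[7.4174] v=[-1.6015]
Step 47: x=[7.3414] v=[-1.5191]
Step 48: x=[7.2698] v=[-1.4327]
Step 49: x=[7.2027] v=[-1.3426]
Step 50: x=[7.1403] v=[-1.2490]
v[0] did not become non-negative within 50 steps; using fallback time=2.5000

Answer: 2.5000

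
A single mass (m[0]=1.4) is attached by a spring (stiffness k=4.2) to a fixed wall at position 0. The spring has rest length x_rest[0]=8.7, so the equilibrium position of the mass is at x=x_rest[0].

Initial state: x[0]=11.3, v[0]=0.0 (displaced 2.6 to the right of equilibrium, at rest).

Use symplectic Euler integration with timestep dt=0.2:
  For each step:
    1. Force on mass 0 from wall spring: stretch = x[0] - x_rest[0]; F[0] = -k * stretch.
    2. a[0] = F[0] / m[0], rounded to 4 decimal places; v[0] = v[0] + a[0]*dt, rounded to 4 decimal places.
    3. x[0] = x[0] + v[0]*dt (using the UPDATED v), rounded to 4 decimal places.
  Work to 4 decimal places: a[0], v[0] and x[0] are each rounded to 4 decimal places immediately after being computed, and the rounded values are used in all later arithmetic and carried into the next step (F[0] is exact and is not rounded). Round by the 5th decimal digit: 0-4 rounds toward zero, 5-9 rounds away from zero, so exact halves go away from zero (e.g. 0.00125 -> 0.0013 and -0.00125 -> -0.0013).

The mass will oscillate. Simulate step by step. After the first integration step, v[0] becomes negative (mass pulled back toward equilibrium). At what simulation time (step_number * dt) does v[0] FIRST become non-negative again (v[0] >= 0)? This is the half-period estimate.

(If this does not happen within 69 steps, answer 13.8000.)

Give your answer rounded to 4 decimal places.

Answer: 2.0000

Derivation:
Step 0: x=[11.3000] v=[0.0000]
Step 1: x=[10.9880] v=[-1.5600]
Step 2: x=[10.4014] v=[-2.9328]
Step 3: x=[9.6107] v=[-3.9536]
Step 4: x=[8.7107] v=[-4.5000]
Step 5: x=[7.8094] v=[-4.5064]
Step 6: x=[7.0150] v=[-3.9720]
Step 7: x=[6.4228] v=[-2.9610]
Step 8: x=[6.1039] v=[-1.5947]
Step 9: x=[6.0965] v=[-0.0370]
Step 10: x=[6.4015] v=[1.5251]
First v>=0 after going negative at step 10, time=2.0000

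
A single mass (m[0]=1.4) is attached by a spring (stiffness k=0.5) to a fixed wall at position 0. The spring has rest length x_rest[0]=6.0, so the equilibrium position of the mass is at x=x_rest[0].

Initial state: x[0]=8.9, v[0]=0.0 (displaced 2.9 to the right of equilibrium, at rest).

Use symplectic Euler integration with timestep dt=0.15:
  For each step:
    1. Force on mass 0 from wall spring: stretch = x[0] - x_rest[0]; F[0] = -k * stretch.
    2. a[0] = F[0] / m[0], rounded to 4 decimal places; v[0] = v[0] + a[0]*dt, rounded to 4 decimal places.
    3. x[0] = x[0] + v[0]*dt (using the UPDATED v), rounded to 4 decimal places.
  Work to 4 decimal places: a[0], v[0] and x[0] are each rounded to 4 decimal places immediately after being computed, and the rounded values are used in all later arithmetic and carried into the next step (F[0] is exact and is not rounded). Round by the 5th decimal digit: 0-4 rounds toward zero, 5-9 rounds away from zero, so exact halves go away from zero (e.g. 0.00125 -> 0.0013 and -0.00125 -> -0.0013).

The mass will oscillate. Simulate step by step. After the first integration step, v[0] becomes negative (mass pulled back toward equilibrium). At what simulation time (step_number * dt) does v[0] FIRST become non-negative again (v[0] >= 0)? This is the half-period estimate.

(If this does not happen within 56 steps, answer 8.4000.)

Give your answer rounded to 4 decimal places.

Answer: 5.4000

Derivation:
Step 0: x=[8.9000] v=[0.0000]
Step 1: x=[8.8767] v=[-0.1554]
Step 2: x=[8.8303] v=[-0.3095]
Step 3: x=[8.7611] v=[-0.4611]
Step 4: x=[8.6698] v=[-0.6090]
Step 5: x=[8.5570] v=[-0.7520]
Step 6: x=[8.4237] v=[-0.8890]
Step 7: x=[8.2709] v=[-1.0188]
Step 8: x=[8.0998] v=[-1.1405]
Step 9: x=[7.9119] v=[-1.2530]
Step 10: x=[7.7086] v=[-1.3554]
Step 11: x=[7.4916] v=[-1.4469]
Step 12: x=[7.2626] v=[-1.5268]
Step 13: x=[7.0234] v=[-1.5944]
Step 14: x=[6.7760] v=[-1.6492]
Step 15: x=[6.5224] v=[-1.6908]
Step 16: x=[6.2646] v=[-1.7188]
Step 17: x=[6.0047] v=[-1.7330]
Step 18: x=[5.7447] v=[-1.7333]
Step 19: x=[5.4868] v=[-1.7196]
Step 20: x=[5.2330] v=[-1.6921]
Step 21: x=[4.9854] v=[-1.6510]
Step 22: x=[4.7459] v=[-1.5966]
Step 23: x=[4.5165] v=[-1.5294]
Step 24: x=[4.2990] v=[-1.4499]
Step 25: x=[4.0952] v=[-1.3588]
Step 26: x=[3.9067] v=[-1.2568]
Step 27: x=[3.7350] v=[-1.1447]
Step 28: x=[3.5815] v=[-1.0234]
Step 29: x=[3.4474] v=[-0.8938]
Step 30: x=[3.3338] v=[-0.7571]
Step 31: x=[3.2417] v=[-0.6143]
Step 32: x=[3.1717] v=[-0.4665]
Step 33: x=[3.1245] v=[-0.3150]
Step 34: x=[3.1004] v=[-0.1610]
Step 35: x=[3.0995] v=[-0.0057]
Step 36: x=[3.1220] v=[0.1497]
First v>=0 after going negative at step 36, time=5.4000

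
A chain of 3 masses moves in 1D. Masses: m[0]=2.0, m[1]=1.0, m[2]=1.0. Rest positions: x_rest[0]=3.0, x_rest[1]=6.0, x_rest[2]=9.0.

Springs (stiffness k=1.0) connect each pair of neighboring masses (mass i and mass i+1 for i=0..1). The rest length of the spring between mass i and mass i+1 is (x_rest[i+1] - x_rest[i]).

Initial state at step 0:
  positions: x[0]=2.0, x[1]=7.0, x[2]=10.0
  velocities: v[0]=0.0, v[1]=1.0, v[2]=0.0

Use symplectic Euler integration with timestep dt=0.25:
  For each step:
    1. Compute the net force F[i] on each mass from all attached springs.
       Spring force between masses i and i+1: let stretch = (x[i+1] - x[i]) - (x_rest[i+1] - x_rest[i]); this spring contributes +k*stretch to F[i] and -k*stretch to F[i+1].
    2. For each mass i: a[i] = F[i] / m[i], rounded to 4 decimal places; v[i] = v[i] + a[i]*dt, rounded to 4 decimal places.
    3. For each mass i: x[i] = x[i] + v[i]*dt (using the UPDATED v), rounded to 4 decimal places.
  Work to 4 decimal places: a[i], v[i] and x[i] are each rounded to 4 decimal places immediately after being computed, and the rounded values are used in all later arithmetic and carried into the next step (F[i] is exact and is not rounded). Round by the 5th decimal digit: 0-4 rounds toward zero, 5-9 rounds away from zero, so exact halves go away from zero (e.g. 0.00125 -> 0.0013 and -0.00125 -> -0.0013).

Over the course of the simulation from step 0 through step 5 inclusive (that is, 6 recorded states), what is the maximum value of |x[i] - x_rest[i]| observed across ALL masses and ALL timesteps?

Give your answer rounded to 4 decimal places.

Step 0: x=[2.0000 7.0000 10.0000] v=[0.0000 1.0000 0.0000]
Step 1: x=[2.0625 7.1250 10.0000] v=[0.2500 0.5000 0.0000]
Step 2: x=[2.1895 7.1133 10.0078] v=[0.5078 -0.0469 0.0313]
Step 3: x=[2.3766 6.9748 10.0222] v=[0.7483 -0.5542 0.0577]
Step 4: x=[2.6136 6.7393 10.0337] v=[0.9481 -0.9419 0.0459]
Step 5: x=[2.8858 6.4519 10.0268] v=[1.0888 -1.1497 -0.0277]
Max displacement = 1.1250

Answer: 1.1250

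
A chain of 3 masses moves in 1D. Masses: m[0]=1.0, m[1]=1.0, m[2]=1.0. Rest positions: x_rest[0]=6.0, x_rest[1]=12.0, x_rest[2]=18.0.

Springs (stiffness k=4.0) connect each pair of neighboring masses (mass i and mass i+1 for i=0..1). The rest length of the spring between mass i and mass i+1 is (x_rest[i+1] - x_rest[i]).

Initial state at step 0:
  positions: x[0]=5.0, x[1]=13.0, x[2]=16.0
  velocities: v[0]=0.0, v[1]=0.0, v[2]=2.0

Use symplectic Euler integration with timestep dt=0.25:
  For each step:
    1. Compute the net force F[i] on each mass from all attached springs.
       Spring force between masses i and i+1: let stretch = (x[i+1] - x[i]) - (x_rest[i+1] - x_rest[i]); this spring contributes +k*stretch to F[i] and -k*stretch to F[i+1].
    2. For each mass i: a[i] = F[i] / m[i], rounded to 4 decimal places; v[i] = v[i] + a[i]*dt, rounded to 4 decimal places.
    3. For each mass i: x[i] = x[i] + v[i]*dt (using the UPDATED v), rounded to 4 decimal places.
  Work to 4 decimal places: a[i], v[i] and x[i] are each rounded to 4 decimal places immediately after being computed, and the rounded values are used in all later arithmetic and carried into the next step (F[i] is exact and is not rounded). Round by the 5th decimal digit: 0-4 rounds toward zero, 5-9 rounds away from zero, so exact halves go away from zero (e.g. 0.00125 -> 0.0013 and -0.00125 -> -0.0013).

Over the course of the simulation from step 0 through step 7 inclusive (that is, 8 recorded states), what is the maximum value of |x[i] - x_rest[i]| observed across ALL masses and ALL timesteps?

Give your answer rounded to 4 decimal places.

Answer: 2.1803

Derivation:
Step 0: x=[5.0000 13.0000 16.0000] v=[0.0000 0.0000 2.0000]
Step 1: x=[5.5000 11.7500 17.2500] v=[2.0000 -5.0000 5.0000]
Step 2: x=[6.0625 10.3125 18.6250] v=[2.2500 -5.7500 5.5000]
Step 3: x=[6.1875 9.8906 19.4219] v=[0.5000 -1.6875 3.1875]
Step 4: x=[5.7383 10.9258 19.3360] v=[-1.7969 4.1407 -0.3438]
Step 5: x=[5.0860 12.7667 18.6475] v=[-2.6094 7.3634 -2.7540]
Step 6: x=[4.8538 14.1576 17.9888] v=[-0.9287 5.5635 -2.6348]
Step 7: x=[5.4476 14.1803 17.8723] v=[2.3751 0.0909 -0.4660]
Max displacement = 2.1803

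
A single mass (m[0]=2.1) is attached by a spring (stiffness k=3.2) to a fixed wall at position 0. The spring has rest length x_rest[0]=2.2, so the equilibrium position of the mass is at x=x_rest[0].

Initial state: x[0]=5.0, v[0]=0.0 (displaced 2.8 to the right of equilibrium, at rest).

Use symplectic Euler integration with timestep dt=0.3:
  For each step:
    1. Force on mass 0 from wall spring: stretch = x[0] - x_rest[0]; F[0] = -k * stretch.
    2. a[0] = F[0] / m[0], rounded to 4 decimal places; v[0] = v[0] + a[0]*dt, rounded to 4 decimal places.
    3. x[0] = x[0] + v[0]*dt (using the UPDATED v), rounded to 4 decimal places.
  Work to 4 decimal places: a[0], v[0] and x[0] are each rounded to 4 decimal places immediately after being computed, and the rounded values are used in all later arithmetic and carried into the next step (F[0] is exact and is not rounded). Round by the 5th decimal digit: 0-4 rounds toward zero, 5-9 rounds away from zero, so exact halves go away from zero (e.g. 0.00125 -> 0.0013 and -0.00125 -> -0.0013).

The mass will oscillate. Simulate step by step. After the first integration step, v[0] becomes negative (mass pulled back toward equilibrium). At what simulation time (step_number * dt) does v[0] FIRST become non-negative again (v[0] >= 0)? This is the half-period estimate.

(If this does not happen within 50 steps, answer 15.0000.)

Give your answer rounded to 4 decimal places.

Step 0: x=[5.0000] v=[0.0000]
Step 1: x=[4.6160] v=[-1.2800]
Step 2: x=[3.9007] v=[-2.3845]
Step 3: x=[2.9521] v=[-3.1620]
Step 4: x=[1.9004] v=[-3.5058]
Step 5: x=[0.8897] v=[-3.3689]
Step 6: x=[0.0587] v=[-2.7699]
Step 7: x=[-0.4786] v=[-1.7910]
Step 8: x=[-0.6486] v=[-0.5665]
Step 9: x=[-0.4279] v=[0.7357]
First v>=0 after going negative at step 9, time=2.7000

Answer: 2.7000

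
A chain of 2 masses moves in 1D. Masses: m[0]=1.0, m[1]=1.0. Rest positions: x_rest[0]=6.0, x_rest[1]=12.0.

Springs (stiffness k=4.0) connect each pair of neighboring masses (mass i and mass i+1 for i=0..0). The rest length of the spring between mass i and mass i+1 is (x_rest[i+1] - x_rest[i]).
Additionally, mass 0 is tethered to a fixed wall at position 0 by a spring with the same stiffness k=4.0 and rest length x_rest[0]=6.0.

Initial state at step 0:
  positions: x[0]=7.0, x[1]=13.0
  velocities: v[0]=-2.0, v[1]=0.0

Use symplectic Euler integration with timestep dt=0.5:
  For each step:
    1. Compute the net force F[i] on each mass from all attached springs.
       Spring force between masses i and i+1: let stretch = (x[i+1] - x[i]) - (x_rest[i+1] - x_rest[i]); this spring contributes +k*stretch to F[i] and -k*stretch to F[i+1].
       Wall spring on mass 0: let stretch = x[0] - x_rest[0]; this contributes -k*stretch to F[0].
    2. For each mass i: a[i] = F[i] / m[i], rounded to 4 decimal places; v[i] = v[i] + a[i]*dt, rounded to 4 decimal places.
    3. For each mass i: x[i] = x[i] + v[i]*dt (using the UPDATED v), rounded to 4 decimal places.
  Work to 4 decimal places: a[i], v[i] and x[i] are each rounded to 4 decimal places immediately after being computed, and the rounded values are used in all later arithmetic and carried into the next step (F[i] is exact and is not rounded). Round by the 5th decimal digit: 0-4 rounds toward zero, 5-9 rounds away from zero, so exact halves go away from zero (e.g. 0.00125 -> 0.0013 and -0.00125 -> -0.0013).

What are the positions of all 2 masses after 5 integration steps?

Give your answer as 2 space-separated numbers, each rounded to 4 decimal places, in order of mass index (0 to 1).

Step 0: x=[7.0000 13.0000] v=[-2.0000 0.0000]
Step 1: x=[5.0000 13.0000] v=[-4.0000 0.0000]
Step 2: x=[6.0000 11.0000] v=[2.0000 -4.0000]
Step 3: x=[6.0000 10.0000] v=[0.0000 -2.0000]
Step 4: x=[4.0000 11.0000] v=[-4.0000 2.0000]
Step 5: x=[5.0000 11.0000] v=[2.0000 0.0000]

Answer: 5.0000 11.0000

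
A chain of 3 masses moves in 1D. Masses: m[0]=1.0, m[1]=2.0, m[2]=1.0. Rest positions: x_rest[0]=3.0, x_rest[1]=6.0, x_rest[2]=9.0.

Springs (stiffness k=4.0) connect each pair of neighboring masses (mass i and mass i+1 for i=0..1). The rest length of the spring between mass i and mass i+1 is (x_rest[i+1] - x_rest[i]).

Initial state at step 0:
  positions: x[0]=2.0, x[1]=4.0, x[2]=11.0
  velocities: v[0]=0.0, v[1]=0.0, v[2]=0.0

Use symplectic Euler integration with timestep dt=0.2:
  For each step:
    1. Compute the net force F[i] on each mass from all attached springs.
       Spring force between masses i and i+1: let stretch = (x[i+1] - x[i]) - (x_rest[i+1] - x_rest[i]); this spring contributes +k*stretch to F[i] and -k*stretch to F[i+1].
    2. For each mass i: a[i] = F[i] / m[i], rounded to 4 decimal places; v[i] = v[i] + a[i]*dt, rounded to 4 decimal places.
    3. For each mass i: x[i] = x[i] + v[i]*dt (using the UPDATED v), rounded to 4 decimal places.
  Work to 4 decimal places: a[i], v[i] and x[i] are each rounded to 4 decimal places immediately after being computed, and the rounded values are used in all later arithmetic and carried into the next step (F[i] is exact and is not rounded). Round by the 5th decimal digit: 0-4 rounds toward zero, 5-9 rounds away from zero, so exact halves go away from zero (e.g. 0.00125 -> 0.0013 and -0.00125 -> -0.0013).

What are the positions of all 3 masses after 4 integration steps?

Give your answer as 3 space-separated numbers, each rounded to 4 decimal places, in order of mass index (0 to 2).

Answer: 1.5124 6.3536 6.7804

Derivation:
Step 0: x=[2.0000 4.0000 11.0000] v=[0.0000 0.0000 0.0000]
Step 1: x=[1.8400 4.4000 10.3600] v=[-0.8000 2.0000 -3.2000]
Step 2: x=[1.6096 5.0720 9.2464] v=[-1.1520 3.3600 -5.5680]
Step 3: x=[1.4532 5.8010 7.9449] v=[-0.7821 3.6448 -6.5075]
Step 4: x=[1.5124 6.3536 6.7804] v=[0.2961 2.7632 -5.8226]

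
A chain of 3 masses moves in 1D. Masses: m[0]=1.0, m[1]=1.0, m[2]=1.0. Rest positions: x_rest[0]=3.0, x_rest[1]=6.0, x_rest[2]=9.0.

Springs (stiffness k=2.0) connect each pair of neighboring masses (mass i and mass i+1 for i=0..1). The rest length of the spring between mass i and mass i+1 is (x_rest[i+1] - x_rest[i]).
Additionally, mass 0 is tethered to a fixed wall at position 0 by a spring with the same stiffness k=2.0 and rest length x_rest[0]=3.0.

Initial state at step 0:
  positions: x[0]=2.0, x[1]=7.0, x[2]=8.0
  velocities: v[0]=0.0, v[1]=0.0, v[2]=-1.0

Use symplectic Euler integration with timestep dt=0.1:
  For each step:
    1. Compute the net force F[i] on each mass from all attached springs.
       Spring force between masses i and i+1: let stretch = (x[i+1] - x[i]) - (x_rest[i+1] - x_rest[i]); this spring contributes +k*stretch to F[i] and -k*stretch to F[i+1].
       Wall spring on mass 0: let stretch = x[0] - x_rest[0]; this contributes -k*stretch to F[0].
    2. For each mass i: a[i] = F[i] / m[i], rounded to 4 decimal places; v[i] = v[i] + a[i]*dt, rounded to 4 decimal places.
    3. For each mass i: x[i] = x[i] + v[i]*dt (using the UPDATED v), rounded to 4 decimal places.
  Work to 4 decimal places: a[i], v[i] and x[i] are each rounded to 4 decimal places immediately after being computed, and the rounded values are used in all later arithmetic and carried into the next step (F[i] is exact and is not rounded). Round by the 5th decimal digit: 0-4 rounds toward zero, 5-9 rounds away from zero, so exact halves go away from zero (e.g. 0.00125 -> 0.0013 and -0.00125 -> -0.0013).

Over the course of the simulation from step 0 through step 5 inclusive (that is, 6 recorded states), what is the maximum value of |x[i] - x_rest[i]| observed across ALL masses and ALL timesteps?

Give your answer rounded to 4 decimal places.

Step 0: x=[2.0000 7.0000 8.0000] v=[0.0000 0.0000 -1.0000]
Step 1: x=[2.0600 6.9200 7.9400] v=[0.6000 -0.8000 -0.6000]
Step 2: x=[2.1760 6.7632 7.9196] v=[1.1600 -1.5680 -0.2040]
Step 3: x=[2.3402 6.5378 7.9361] v=[1.6422 -2.2542 0.1647]
Step 4: x=[2.5416 6.2564 7.9846] v=[2.0137 -2.8141 0.4850]
Step 5: x=[2.7664 5.9353 8.0585] v=[2.2483 -3.2114 0.7394]
Max displacement = 1.0804

Answer: 1.0804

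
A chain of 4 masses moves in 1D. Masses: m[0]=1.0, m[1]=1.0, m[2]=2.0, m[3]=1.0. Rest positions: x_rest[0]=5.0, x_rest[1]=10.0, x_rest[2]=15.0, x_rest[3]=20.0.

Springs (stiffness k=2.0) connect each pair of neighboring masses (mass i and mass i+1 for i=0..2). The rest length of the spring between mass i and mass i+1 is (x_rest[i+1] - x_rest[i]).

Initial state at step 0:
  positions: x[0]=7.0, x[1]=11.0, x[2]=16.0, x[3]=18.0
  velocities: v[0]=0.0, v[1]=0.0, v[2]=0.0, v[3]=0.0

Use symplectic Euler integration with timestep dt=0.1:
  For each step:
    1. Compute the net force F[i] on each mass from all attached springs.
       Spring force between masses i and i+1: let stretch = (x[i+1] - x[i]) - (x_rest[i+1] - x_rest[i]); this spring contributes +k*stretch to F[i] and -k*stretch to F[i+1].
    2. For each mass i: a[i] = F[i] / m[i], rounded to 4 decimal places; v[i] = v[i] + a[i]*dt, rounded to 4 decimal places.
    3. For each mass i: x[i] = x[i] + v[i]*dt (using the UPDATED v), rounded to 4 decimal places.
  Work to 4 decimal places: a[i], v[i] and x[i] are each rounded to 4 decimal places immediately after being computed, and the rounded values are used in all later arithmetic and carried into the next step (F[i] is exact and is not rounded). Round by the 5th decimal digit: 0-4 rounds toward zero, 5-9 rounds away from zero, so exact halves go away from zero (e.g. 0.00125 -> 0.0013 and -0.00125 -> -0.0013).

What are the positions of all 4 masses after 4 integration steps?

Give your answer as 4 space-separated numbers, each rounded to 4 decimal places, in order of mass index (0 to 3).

Step 0: x=[7.0000 11.0000 16.0000 18.0000] v=[0.0000 0.0000 0.0000 0.0000]
Step 1: x=[6.9800 11.0200 15.9700 18.0600] v=[-0.2000 0.2000 -0.3000 0.6000]
Step 2: x=[6.9408 11.0582 15.9114 18.1782] v=[-0.3920 0.3820 -0.5860 1.1820]
Step 3: x=[6.8840 11.1111 15.8269 18.3511] v=[-0.5685 0.5292 -0.8446 1.7286]
Step 4: x=[6.8117 11.1738 15.7205 18.5735] v=[-0.7231 0.6269 -1.0638 2.2238]

Answer: 6.8117 11.1738 15.7205 18.5735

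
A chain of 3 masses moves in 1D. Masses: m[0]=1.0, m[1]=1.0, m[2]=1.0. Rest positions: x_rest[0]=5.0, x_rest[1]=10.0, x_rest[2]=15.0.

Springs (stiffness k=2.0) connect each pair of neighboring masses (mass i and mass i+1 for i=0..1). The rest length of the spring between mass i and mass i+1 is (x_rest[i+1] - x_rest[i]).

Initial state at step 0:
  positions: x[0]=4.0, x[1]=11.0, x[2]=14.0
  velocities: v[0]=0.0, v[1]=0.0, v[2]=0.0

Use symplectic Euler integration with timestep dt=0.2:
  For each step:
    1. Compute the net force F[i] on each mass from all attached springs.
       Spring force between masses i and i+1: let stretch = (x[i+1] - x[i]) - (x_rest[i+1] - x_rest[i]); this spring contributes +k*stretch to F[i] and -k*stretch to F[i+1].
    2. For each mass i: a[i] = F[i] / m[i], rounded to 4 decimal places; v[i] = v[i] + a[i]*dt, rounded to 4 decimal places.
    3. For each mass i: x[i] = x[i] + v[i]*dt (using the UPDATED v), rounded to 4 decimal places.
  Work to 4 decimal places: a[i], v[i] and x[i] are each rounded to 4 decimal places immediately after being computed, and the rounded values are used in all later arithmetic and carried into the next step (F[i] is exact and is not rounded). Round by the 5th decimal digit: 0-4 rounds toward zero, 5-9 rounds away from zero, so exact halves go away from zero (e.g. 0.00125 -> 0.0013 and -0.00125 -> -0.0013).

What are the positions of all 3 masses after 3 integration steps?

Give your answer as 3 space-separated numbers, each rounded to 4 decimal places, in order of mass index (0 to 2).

Answer: 4.7772 9.4456 14.7772

Derivation:
Step 0: x=[4.0000 11.0000 14.0000] v=[0.0000 0.0000 0.0000]
Step 1: x=[4.1600 10.6800 14.1600] v=[0.8000 -1.6000 0.8000]
Step 2: x=[4.4416 10.1168 14.4416] v=[1.4080 -2.8160 1.4080]
Step 3: x=[4.7772 9.4456 14.7772] v=[1.6781 -3.3562 1.6781]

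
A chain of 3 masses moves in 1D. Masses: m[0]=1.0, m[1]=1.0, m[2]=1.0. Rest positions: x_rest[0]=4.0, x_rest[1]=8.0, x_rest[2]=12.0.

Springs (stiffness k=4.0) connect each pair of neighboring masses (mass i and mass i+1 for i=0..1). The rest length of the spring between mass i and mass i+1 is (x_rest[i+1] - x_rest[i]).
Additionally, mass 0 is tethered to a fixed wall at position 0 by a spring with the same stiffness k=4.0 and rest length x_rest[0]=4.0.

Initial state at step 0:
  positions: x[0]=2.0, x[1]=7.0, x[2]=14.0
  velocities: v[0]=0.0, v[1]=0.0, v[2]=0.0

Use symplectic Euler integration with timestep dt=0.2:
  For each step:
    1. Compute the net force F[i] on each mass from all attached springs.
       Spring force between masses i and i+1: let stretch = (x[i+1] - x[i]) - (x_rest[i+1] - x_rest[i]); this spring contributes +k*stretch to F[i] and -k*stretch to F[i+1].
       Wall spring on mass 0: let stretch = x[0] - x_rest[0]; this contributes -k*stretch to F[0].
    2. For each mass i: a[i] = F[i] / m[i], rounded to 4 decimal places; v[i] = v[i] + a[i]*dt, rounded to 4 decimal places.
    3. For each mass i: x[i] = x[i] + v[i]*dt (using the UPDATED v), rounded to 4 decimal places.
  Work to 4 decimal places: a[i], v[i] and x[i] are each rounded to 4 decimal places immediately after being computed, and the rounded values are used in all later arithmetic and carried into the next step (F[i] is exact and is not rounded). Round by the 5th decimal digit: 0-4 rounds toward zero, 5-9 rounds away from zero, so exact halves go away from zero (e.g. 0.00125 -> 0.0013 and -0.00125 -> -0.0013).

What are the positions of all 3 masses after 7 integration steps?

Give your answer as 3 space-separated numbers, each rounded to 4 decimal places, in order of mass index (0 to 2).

Step 0: x=[2.0000 7.0000 14.0000] v=[0.0000 0.0000 0.0000]
Step 1: x=[2.4800 7.3200 13.5200] v=[2.4000 1.6000 -2.4000]
Step 2: x=[3.3376 7.8576 12.6880] v=[4.2880 2.6880 -4.1600]
Step 3: x=[4.3844 8.4449 11.7231] v=[5.2339 2.9363 -4.8243]
Step 4: x=[5.3794 8.9070 10.8737] v=[4.9748 2.3105 -4.2469]
Step 5: x=[6.0781 9.1194 10.3496] v=[3.4934 1.0618 -2.6203]
Step 6: x=[6.2909 9.0420 10.2687] v=[1.0640 -0.3871 -0.4045]
Step 7: x=[5.9373 8.7207 10.6315] v=[-1.7678 -1.6066 1.8141]

Answer: 5.9373 8.7207 10.6315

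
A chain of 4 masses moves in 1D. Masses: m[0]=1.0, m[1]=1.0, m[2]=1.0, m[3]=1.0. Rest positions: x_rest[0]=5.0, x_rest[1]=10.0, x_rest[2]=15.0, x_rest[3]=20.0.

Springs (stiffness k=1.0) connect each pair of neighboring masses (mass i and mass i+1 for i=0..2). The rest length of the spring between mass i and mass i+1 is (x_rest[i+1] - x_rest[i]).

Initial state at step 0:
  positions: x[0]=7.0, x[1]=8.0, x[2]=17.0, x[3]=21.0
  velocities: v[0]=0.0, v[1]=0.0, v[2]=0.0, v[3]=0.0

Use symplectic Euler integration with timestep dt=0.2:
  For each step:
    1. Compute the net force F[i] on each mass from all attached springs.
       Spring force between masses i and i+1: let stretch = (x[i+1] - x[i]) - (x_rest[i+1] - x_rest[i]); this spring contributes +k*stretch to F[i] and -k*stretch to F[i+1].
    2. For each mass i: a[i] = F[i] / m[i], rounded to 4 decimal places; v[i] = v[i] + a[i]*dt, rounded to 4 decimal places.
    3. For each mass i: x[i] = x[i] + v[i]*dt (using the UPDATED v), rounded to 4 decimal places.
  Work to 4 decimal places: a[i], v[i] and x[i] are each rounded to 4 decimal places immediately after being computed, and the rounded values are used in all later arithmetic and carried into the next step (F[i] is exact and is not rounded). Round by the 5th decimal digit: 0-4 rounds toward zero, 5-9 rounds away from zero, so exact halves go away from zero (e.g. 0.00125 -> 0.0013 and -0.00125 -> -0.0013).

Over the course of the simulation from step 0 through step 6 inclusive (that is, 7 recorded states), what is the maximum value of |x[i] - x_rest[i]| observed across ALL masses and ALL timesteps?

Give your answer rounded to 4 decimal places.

Answer: 2.3256

Derivation:
Step 0: x=[7.0000 8.0000 17.0000 21.0000] v=[0.0000 0.0000 0.0000 0.0000]
Step 1: x=[6.8400 8.3200 16.8000 21.0400] v=[-0.8000 1.6000 -1.0000 0.2000]
Step 2: x=[6.5392 8.9200 16.4304 21.1104] v=[-1.5040 3.0000 -1.8480 0.3520]
Step 3: x=[6.1336 9.7252 15.9476 21.1936] v=[-2.0278 4.0259 -2.4141 0.4160]
Step 4: x=[5.6717 10.6356 15.4257 21.2670] v=[-2.3095 4.5521 -2.6094 0.3668]
Step 5: x=[5.2084 11.5391 14.9459 21.3067] v=[-2.3167 4.5173 -2.3992 0.1985]
Step 6: x=[4.7983 12.3256 14.5842 21.2920] v=[-2.0506 3.9325 -1.8084 -0.0737]
Max displacement = 2.3256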